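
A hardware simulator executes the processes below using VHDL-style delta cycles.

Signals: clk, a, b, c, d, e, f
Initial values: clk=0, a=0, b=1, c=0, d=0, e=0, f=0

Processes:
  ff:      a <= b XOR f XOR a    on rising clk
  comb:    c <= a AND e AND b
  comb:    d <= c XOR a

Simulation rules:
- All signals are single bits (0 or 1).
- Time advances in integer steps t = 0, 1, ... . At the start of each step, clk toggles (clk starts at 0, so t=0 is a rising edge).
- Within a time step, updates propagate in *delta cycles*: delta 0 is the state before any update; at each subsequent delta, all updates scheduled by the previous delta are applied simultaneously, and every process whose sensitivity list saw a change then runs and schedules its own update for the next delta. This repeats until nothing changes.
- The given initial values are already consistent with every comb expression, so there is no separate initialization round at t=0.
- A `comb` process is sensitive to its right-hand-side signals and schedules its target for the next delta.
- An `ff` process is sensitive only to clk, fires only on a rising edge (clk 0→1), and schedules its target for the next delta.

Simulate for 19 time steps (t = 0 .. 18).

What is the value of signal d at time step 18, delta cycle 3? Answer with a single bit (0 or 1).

[bits: c,clk,a,e,f,d,b]
t=0: Δ0=0000001 Δ1=0100001 Δ2=0110001 Δ3=0110011 | 3Δ
t=1: Δ0=0110011 Δ1=0010011 | 1Δ
t=2: Δ0=0010011 Δ1=0110011 Δ2=0100011 Δ3=0100001 | 3Δ
t=3: Δ0=0100001 Δ1=0000001 | 1Δ
t=4: Δ0=0000001 Δ1=0100001 Δ2=0110001 Δ3=0110011 | 3Δ
t=5: Δ0=0110011 Δ1=0010011 | 1Δ
t=6: Δ0=0010011 Δ1=0110011 Δ2=0100011 Δ3=0100001 | 3Δ
t=7: Δ0=0100001 Δ1=0000001 | 1Δ
t=8: Δ0=0000001 Δ1=0100001 Δ2=0110001 Δ3=0110011 | 3Δ
t=9: Δ0=0110011 Δ1=0010011 | 1Δ
t=10: Δ0=0010011 Δ1=0110011 Δ2=0100011 Δ3=0100001 | 3Δ
t=11: Δ0=0100001 Δ1=0000001 | 1Δ
t=12: Δ0=0000001 Δ1=0100001 Δ2=0110001 Δ3=0110011 | 3Δ
t=13: Δ0=0110011 Δ1=0010011 | 1Δ
t=14: Δ0=0010011 Δ1=0110011 Δ2=0100011 Δ3=0100001 | 3Δ
t=15: Δ0=0100001 Δ1=0000001 | 1Δ
t=16: Δ0=0000001 Δ1=0100001 Δ2=0110001 Δ3=0110011 | 3Δ
t=17: Δ0=0110011 Δ1=0010011 | 1Δ
t=18: Δ0=0010011 Δ1=0110011 Δ2=0100011 Δ3=0100001 | 3Δ

0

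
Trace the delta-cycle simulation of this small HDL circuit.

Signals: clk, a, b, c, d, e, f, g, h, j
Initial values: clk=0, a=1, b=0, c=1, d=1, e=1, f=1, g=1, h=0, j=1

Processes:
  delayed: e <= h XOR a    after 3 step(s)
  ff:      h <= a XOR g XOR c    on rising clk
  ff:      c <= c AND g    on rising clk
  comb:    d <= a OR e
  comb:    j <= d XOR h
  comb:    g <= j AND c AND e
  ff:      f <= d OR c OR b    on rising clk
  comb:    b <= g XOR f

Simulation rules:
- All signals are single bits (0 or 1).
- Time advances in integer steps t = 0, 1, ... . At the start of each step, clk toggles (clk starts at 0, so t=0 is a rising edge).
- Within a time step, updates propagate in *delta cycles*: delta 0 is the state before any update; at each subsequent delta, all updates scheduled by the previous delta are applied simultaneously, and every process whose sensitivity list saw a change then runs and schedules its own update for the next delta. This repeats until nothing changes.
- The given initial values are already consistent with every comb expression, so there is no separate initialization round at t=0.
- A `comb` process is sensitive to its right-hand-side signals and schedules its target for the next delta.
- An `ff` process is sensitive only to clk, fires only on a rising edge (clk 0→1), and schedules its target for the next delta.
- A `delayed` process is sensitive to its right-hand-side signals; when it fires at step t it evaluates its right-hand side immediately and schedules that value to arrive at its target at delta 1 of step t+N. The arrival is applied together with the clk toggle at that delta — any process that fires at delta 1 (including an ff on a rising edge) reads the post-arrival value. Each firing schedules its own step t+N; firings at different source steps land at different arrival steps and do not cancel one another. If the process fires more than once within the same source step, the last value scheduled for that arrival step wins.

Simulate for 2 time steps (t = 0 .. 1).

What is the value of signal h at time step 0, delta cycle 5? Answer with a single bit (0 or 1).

1

t0.Δ0 d=1 b=0 f=1 c=1 clk=0 h=0 e=1 a=1 g=1 j=1
t0.Δ1 d=1 b=0 f=1 c=1 clk=1 h=0 e=1 a=1 g=1 j=1
t0.Δ2 d=1 b=0 f=1 c=1 clk=1 h=1 e=1 a=1 g=1 j=1
t0.Δ3 d=1 b=0 f=1 c=1 clk=1 h=1 e=1 a=1 g=1 j=0
t0.Δ4 d=1 b=0 f=1 c=1 clk=1 h=1 e=1 a=1 g=0 j=0
t0.Δ5 d=1 b=1 f=1 c=1 clk=1 h=1 e=1 a=1 g=0 j=0
t1.Δ0 d=1 b=1 f=1 c=1 clk=1 h=1 e=1 a=1 g=0 j=0
t1.Δ1 d=1 b=1 f=1 c=1 clk=0 h=1 e=1 a=1 g=0 j=0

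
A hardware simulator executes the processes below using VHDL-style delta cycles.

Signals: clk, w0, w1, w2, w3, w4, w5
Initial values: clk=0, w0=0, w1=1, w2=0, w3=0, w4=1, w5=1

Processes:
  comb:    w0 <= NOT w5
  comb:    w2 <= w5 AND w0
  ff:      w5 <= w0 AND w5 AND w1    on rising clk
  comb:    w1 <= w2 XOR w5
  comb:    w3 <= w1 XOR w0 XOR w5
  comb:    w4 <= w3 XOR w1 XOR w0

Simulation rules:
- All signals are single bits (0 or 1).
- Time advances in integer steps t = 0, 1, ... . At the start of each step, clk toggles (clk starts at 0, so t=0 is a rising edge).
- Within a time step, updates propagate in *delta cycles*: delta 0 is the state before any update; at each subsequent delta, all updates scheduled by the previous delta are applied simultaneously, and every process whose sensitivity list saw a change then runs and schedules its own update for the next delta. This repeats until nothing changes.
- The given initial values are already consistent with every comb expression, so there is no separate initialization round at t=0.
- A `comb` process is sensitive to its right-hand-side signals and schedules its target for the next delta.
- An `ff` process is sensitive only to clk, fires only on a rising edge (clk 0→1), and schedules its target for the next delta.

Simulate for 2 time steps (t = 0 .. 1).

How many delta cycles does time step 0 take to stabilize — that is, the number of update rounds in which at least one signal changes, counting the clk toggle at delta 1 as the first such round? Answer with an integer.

4

[bits: clk,w0,w5,w1,w2,w3,w4]
t=0: Δ0=0011001 Δ1=1011001 Δ2=1001001 Δ3=1100011 Δ4=1100010 | 4Δ
t=1: Δ0=1100010 Δ1=0100010 | 1Δ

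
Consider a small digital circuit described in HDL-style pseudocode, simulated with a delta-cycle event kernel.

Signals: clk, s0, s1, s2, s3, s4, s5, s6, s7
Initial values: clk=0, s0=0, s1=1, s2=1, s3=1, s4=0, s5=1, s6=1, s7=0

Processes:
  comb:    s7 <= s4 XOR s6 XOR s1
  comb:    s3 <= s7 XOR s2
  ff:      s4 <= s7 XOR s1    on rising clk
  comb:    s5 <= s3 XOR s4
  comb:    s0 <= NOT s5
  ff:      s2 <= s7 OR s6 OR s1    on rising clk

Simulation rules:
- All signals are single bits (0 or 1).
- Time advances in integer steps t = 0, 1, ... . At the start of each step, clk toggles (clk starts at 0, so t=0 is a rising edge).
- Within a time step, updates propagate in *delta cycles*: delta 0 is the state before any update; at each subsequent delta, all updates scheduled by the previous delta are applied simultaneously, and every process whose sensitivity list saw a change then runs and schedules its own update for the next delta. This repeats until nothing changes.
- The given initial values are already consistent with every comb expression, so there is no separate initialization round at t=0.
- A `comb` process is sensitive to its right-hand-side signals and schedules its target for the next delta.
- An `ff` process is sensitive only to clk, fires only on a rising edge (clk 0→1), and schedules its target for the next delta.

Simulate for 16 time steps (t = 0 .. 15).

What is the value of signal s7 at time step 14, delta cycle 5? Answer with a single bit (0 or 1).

0

t=0 Δ0: s7=0 s1=1 s4=0 s6=1 s2=1 s0=0 s3=1 s5=1 clk=0
  Δ1: clk:0→1
  Δ2: s4:0→1
  Δ3: s7:0→1, s5:1→0
  Δ4: s0:0→1, s3:1→0
  Δ5: s5:0→1
  Δ6: s0:1→0
  (6Δ to stable)
t=1 Δ0: s7=1 s1=1 s4=1 s6=1 s2=1 s0=0 s3=0 s5=1 clk=1
  Δ1: clk:1→0
  (1Δ to stable)
t=2 Δ0: s7=1 s1=1 s4=1 s6=1 s2=1 s0=0 s3=0 s5=1 clk=0
  Δ1: clk:0→1
  Δ2: s4:1→0
  Δ3: s7:1→0, s5:1→0
  Δ4: s0:0→1, s3:0→1
  Δ5: s5:0→1
  Δ6: s0:1→0
  (6Δ to stable)
t=3 Δ0: s7=0 s1=1 s4=0 s6=1 s2=1 s0=0 s3=1 s5=1 clk=1
  Δ1: clk:1→0
  (1Δ to stable)
t=4 Δ0: s7=0 s1=1 s4=0 s6=1 s2=1 s0=0 s3=1 s5=1 clk=0
  Δ1: clk:0→1
  Δ2: s4:0→1
  Δ3: s7:0→1, s5:1→0
  Δ4: s0:0→1, s3:1→0
  Δ5: s5:0→1
  Δ6: s0:1→0
  (6Δ to stable)
t=5 Δ0: s7=1 s1=1 s4=1 s6=1 s2=1 s0=0 s3=0 s5=1 clk=1
  Δ1: clk:1→0
  (1Δ to stable)
t=6 Δ0: s7=1 s1=1 s4=1 s6=1 s2=1 s0=0 s3=0 s5=1 clk=0
  Δ1: clk:0→1
  Δ2: s4:1→0
  Δ3: s7:1→0, s5:1→0
  Δ4: s0:0→1, s3:0→1
  Δ5: s5:0→1
  Δ6: s0:1→0
  (6Δ to stable)
t=7 Δ0: s7=0 s1=1 s4=0 s6=1 s2=1 s0=0 s3=1 s5=1 clk=1
  Δ1: clk:1→0
  (1Δ to stable)
t=8 Δ0: s7=0 s1=1 s4=0 s6=1 s2=1 s0=0 s3=1 s5=1 clk=0
  Δ1: clk:0→1
  Δ2: s4:0→1
  Δ3: s7:0→1, s5:1→0
  Δ4: s0:0→1, s3:1→0
  Δ5: s5:0→1
  Δ6: s0:1→0
  (6Δ to stable)
t=9 Δ0: s7=1 s1=1 s4=1 s6=1 s2=1 s0=0 s3=0 s5=1 clk=1
  Δ1: clk:1→0
  (1Δ to stable)
t=10 Δ0: s7=1 s1=1 s4=1 s6=1 s2=1 s0=0 s3=0 s5=1 clk=0
  Δ1: clk:0→1
  Δ2: s4:1→0
  Δ3: s7:1→0, s5:1→0
  Δ4: s0:0→1, s3:0→1
  Δ5: s5:0→1
  Δ6: s0:1→0
  (6Δ to stable)
t=11 Δ0: s7=0 s1=1 s4=0 s6=1 s2=1 s0=0 s3=1 s5=1 clk=1
  Δ1: clk:1→0
  (1Δ to stable)
t=12 Δ0: s7=0 s1=1 s4=0 s6=1 s2=1 s0=0 s3=1 s5=1 clk=0
  Δ1: clk:0→1
  Δ2: s4:0→1
  Δ3: s7:0→1, s5:1→0
  Δ4: s0:0→1, s3:1→0
  Δ5: s5:0→1
  Δ6: s0:1→0
  (6Δ to stable)
t=13 Δ0: s7=1 s1=1 s4=1 s6=1 s2=1 s0=0 s3=0 s5=1 clk=1
  Δ1: clk:1→0
  (1Δ to stable)
t=14 Δ0: s7=1 s1=1 s4=1 s6=1 s2=1 s0=0 s3=0 s5=1 clk=0
  Δ1: clk:0→1
  Δ2: s4:1→0
  Δ3: s7:1→0, s5:1→0
  Δ4: s0:0→1, s3:0→1
  Δ5: s5:0→1
  Δ6: s0:1→0
  (6Δ to stable)
t=15 Δ0: s7=0 s1=1 s4=0 s6=1 s2=1 s0=0 s3=1 s5=1 clk=1
  Δ1: clk:1→0
  (1Δ to stable)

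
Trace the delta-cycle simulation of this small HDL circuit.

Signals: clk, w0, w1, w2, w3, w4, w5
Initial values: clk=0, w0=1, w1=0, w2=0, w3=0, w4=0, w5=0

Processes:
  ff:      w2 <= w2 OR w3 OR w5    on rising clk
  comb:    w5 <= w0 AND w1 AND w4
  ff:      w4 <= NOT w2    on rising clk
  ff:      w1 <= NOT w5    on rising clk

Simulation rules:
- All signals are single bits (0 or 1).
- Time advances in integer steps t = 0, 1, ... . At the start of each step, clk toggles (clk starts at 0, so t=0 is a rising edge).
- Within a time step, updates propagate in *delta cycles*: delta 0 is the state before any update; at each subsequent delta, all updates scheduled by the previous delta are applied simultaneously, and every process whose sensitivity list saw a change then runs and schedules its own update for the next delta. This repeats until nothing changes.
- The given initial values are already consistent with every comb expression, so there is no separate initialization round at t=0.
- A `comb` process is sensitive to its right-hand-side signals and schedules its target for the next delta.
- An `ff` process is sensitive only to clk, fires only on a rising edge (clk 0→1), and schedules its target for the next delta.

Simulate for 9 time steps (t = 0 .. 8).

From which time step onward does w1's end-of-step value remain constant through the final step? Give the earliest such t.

4

t0.Δ0 w4=0 w3=0 w0=1 w1=0 w2=0 w5=0 clk=0
t0.Δ1 w4=0 w3=0 w0=1 w1=0 w2=0 w5=0 clk=1
t0.Δ2 w4=1 w3=0 w0=1 w1=1 w2=0 w5=0 clk=1
t0.Δ3 w4=1 w3=0 w0=1 w1=1 w2=0 w5=1 clk=1
t1.Δ0 w4=1 w3=0 w0=1 w1=1 w2=0 w5=1 clk=1
t1.Δ1 w4=1 w3=0 w0=1 w1=1 w2=0 w5=1 clk=0
t2.Δ0 w4=1 w3=0 w0=1 w1=1 w2=0 w5=1 clk=0
t2.Δ1 w4=1 w3=0 w0=1 w1=1 w2=0 w5=1 clk=1
t2.Δ2 w4=1 w3=0 w0=1 w1=0 w2=1 w5=1 clk=1
t2.Δ3 w4=1 w3=0 w0=1 w1=0 w2=1 w5=0 clk=1
t3.Δ0 w4=1 w3=0 w0=1 w1=0 w2=1 w5=0 clk=1
t3.Δ1 w4=1 w3=0 w0=1 w1=0 w2=1 w5=0 clk=0
t4.Δ0 w4=1 w3=0 w0=1 w1=0 w2=1 w5=0 clk=0
t4.Δ1 w4=1 w3=0 w0=1 w1=0 w2=1 w5=0 clk=1
t4.Δ2 w4=0 w3=0 w0=1 w1=1 w2=1 w5=0 clk=1
t5.Δ0 w4=0 w3=0 w0=1 w1=1 w2=1 w5=0 clk=1
t5.Δ1 w4=0 w3=0 w0=1 w1=1 w2=1 w5=0 clk=0
t6.Δ0 w4=0 w3=0 w0=1 w1=1 w2=1 w5=0 clk=0
t6.Δ1 w4=0 w3=0 w0=1 w1=1 w2=1 w5=0 clk=1
t7.Δ0 w4=0 w3=0 w0=1 w1=1 w2=1 w5=0 clk=1
t7.Δ1 w4=0 w3=0 w0=1 w1=1 w2=1 w5=0 clk=0
t8.Δ0 w4=0 w3=0 w0=1 w1=1 w2=1 w5=0 clk=0
t8.Δ1 w4=0 w3=0 w0=1 w1=1 w2=1 w5=0 clk=1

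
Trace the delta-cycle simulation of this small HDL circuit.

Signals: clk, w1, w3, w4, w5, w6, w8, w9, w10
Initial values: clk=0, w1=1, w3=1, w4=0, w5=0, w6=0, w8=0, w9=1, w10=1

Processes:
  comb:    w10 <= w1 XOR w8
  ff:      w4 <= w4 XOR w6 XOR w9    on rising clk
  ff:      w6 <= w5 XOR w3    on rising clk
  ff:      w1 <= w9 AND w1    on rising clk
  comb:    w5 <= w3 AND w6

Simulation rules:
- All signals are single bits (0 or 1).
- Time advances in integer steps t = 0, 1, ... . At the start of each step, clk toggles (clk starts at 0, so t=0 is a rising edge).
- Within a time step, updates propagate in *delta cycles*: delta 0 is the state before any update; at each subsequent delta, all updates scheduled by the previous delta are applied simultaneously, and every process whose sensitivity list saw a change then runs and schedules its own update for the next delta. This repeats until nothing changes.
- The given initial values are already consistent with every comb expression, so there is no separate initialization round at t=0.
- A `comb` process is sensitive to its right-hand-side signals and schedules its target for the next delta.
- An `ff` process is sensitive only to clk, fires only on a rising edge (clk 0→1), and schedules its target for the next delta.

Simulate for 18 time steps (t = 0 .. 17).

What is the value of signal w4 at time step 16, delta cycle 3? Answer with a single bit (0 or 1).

1

t=0 Δ0: w4=0 w9=1 w1=1 w3=1 w6=0 w8=0 clk=0 w10=1 w5=0
  Δ1: clk:0→1
  Δ2: w4:0→1, w6:0→1
  Δ3: w5:0→1
  (3Δ to stable)
t=1 Δ0: w4=1 w9=1 w1=1 w3=1 w6=1 w8=0 clk=1 w10=1 w5=1
  Δ1: clk:1→0
  (1Δ to stable)
t=2 Δ0: w4=1 w9=1 w1=1 w3=1 w6=1 w8=0 clk=0 w10=1 w5=1
  Δ1: clk:0→1
  Δ2: w6:1→0
  Δ3: w5:1→0
  (3Δ to stable)
t=3 Δ0: w4=1 w9=1 w1=1 w3=1 w6=0 w8=0 clk=1 w10=1 w5=0
  Δ1: clk:1→0
  (1Δ to stable)
t=4 Δ0: w4=1 w9=1 w1=1 w3=1 w6=0 w8=0 clk=0 w10=1 w5=0
  Δ1: clk:0→1
  Δ2: w4:1→0, w6:0→1
  Δ3: w5:0→1
  (3Δ to stable)
t=5 Δ0: w4=0 w9=1 w1=1 w3=1 w6=1 w8=0 clk=1 w10=1 w5=1
  Δ1: clk:1→0
  (1Δ to stable)
t=6 Δ0: w4=0 w9=1 w1=1 w3=1 w6=1 w8=0 clk=0 w10=1 w5=1
  Δ1: clk:0→1
  Δ2: w6:1→0
  Δ3: w5:1→0
  (3Δ to stable)
t=7 Δ0: w4=0 w9=1 w1=1 w3=1 w6=0 w8=0 clk=1 w10=1 w5=0
  Δ1: clk:1→0
  (1Δ to stable)
t=8 Δ0: w4=0 w9=1 w1=1 w3=1 w6=0 w8=0 clk=0 w10=1 w5=0
  Δ1: clk:0→1
  Δ2: w4:0→1, w6:0→1
  Δ3: w5:0→1
  (3Δ to stable)
t=9 Δ0: w4=1 w9=1 w1=1 w3=1 w6=1 w8=0 clk=1 w10=1 w5=1
  Δ1: clk:1→0
  (1Δ to stable)
t=10 Δ0: w4=1 w9=1 w1=1 w3=1 w6=1 w8=0 clk=0 w10=1 w5=1
  Δ1: clk:0→1
  Δ2: w6:1→0
  Δ3: w5:1→0
  (3Δ to stable)
t=11 Δ0: w4=1 w9=1 w1=1 w3=1 w6=0 w8=0 clk=1 w10=1 w5=0
  Δ1: clk:1→0
  (1Δ to stable)
t=12 Δ0: w4=1 w9=1 w1=1 w3=1 w6=0 w8=0 clk=0 w10=1 w5=0
  Δ1: clk:0→1
  Δ2: w4:1→0, w6:0→1
  Δ3: w5:0→1
  (3Δ to stable)
t=13 Δ0: w4=0 w9=1 w1=1 w3=1 w6=1 w8=0 clk=1 w10=1 w5=1
  Δ1: clk:1→0
  (1Δ to stable)
t=14 Δ0: w4=0 w9=1 w1=1 w3=1 w6=1 w8=0 clk=0 w10=1 w5=1
  Δ1: clk:0→1
  Δ2: w6:1→0
  Δ3: w5:1→0
  (3Δ to stable)
t=15 Δ0: w4=0 w9=1 w1=1 w3=1 w6=0 w8=0 clk=1 w10=1 w5=0
  Δ1: clk:1→0
  (1Δ to stable)
t=16 Δ0: w4=0 w9=1 w1=1 w3=1 w6=0 w8=0 clk=0 w10=1 w5=0
  Δ1: clk:0→1
  Δ2: w4:0→1, w6:0→1
  Δ3: w5:0→1
  (3Δ to stable)
t=17 Δ0: w4=1 w9=1 w1=1 w3=1 w6=1 w8=0 clk=1 w10=1 w5=1
  Δ1: clk:1→0
  (1Δ to stable)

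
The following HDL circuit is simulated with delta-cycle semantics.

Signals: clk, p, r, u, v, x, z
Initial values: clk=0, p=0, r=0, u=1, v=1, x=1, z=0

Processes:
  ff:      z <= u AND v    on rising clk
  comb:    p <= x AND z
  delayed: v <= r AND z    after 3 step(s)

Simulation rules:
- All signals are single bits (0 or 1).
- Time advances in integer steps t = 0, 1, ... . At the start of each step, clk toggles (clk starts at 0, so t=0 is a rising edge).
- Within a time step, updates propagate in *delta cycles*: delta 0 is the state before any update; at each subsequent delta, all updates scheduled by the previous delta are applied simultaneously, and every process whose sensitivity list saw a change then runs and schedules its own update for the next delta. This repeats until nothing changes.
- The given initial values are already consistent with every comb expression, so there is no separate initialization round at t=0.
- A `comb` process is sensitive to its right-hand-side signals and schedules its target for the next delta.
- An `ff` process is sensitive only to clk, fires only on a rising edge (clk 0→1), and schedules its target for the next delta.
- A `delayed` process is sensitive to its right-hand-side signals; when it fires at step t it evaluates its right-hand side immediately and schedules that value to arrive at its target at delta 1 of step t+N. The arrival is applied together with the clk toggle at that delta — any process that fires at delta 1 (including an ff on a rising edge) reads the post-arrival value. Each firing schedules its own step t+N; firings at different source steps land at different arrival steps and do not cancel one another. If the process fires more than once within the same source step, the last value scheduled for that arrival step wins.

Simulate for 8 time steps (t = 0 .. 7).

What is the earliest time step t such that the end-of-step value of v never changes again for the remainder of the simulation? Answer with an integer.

3

[bits: u,z,clk,r,p,x,v]
t=0: Δ0=1000011 Δ1=1010011 Δ2=1110011 Δ3=1110111 | 3Δ
t=1: Δ0=1110111 Δ1=1100111 | 1Δ
t=2: Δ0=1100111 Δ1=1110111 | 1Δ
t=3: Δ0=1110111 Δ1=1100110 | 1Δ
t=4: Δ0=1100110 Δ1=1110110 Δ2=1010110 Δ3=1010010 | 3Δ
t=5: Δ0=1010010 Δ1=1000010 | 1Δ
t=6: Δ0=1000010 Δ1=1010010 | 1Δ
t=7: Δ0=1010010 Δ1=1000010 | 1Δ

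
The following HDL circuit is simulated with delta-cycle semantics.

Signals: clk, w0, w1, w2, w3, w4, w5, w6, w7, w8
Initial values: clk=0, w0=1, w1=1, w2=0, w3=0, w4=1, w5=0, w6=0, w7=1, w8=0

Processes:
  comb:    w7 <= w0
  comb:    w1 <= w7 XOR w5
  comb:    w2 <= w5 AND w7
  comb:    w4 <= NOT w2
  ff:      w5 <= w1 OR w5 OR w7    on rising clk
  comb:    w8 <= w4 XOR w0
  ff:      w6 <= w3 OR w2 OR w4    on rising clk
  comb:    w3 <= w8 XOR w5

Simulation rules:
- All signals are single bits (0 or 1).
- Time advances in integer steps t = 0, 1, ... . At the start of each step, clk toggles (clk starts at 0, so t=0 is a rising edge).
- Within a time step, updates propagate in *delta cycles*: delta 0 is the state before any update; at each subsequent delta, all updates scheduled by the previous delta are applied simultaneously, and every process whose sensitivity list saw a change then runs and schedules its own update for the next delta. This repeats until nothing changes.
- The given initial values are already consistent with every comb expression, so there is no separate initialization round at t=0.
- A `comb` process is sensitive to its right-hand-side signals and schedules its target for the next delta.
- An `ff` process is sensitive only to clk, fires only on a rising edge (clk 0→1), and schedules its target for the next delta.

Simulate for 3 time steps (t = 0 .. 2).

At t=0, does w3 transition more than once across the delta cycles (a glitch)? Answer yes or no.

yes

[bits: w1,w5,w7,w4,w2,w6,w0,w8,w3,clk]
t=0: Δ0=1011001000 Δ1=1011001001 Δ2=1111011001 Δ3=0111111011 Δ4=0110111011 Δ5=0110111111 Δ6=0110111101 | 6Δ
t=1: Δ0=0110111101 Δ1=0110111100 | 1Δ
t=2: Δ0=0110111100 Δ1=0110111101 | 1Δ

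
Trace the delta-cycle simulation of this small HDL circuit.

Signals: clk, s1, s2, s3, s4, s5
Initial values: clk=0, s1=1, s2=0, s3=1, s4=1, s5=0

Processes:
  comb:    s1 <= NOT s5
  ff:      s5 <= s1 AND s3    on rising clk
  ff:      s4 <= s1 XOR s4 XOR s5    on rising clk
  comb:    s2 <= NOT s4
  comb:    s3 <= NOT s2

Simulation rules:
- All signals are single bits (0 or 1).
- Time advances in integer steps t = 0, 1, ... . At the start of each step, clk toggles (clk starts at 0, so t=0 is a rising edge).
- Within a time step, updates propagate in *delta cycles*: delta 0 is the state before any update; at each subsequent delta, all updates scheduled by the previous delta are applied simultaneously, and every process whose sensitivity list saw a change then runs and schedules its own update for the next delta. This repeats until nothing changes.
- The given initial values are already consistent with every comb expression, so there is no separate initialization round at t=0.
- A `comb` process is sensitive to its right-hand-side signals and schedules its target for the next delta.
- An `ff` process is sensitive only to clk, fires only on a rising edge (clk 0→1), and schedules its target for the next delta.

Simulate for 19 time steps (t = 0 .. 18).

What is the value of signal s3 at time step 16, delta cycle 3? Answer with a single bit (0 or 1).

1

t=0 Δ0: s3=1 s1=1 s2=0 clk=0 s4=1 s5=0
  Δ1: clk:0→1
  Δ2: s4:1→0, s5:0→1
  Δ3: s1:1→0, s2:0→1
  Δ4: s3:1→0
  (4Δ to stable)
t=1 Δ0: s3=0 s1=0 s2=1 clk=1 s4=0 s5=1
  Δ1: clk:1→0
  (1Δ to stable)
t=2 Δ0: s3=0 s1=0 s2=1 clk=0 s4=0 s5=1
  Δ1: clk:0→1
  Δ2: s4:0→1, s5:1→0
  Δ3: s1:0→1, s2:1→0
  Δ4: s3:0→1
  (4Δ to stable)
t=3 Δ0: s3=1 s1=1 s2=0 clk=1 s4=1 s5=0
  Δ1: clk:1→0
  (1Δ to stable)
t=4 Δ0: s3=1 s1=1 s2=0 clk=0 s4=1 s5=0
  Δ1: clk:0→1
  Δ2: s4:1→0, s5:0→1
  Δ3: s1:1→0, s2:0→1
  Δ4: s3:1→0
  (4Δ to stable)
t=5 Δ0: s3=0 s1=0 s2=1 clk=1 s4=0 s5=1
  Δ1: clk:1→0
  (1Δ to stable)
t=6 Δ0: s3=0 s1=0 s2=1 clk=0 s4=0 s5=1
  Δ1: clk:0→1
  Δ2: s4:0→1, s5:1→0
  Δ3: s1:0→1, s2:1→0
  Δ4: s3:0→1
  (4Δ to stable)
t=7 Δ0: s3=1 s1=1 s2=0 clk=1 s4=1 s5=0
  Δ1: clk:1→0
  (1Δ to stable)
t=8 Δ0: s3=1 s1=1 s2=0 clk=0 s4=1 s5=0
  Δ1: clk:0→1
  Δ2: s4:1→0, s5:0→1
  Δ3: s1:1→0, s2:0→1
  Δ4: s3:1→0
  (4Δ to stable)
t=9 Δ0: s3=0 s1=0 s2=1 clk=1 s4=0 s5=1
  Δ1: clk:1→0
  (1Δ to stable)
t=10 Δ0: s3=0 s1=0 s2=1 clk=0 s4=0 s5=1
  Δ1: clk:0→1
  Δ2: s4:0→1, s5:1→0
  Δ3: s1:0→1, s2:1→0
  Δ4: s3:0→1
  (4Δ to stable)
t=11 Δ0: s3=1 s1=1 s2=0 clk=1 s4=1 s5=0
  Δ1: clk:1→0
  (1Δ to stable)
t=12 Δ0: s3=1 s1=1 s2=0 clk=0 s4=1 s5=0
  Δ1: clk:0→1
  Δ2: s4:1→0, s5:0→1
  Δ3: s1:1→0, s2:0→1
  Δ4: s3:1→0
  (4Δ to stable)
t=13 Δ0: s3=0 s1=0 s2=1 clk=1 s4=0 s5=1
  Δ1: clk:1→0
  (1Δ to stable)
t=14 Δ0: s3=0 s1=0 s2=1 clk=0 s4=0 s5=1
  Δ1: clk:0→1
  Δ2: s4:0→1, s5:1→0
  Δ3: s1:0→1, s2:1→0
  Δ4: s3:0→1
  (4Δ to stable)
t=15 Δ0: s3=1 s1=1 s2=0 clk=1 s4=1 s5=0
  Δ1: clk:1→0
  (1Δ to stable)
t=16 Δ0: s3=1 s1=1 s2=0 clk=0 s4=1 s5=0
  Δ1: clk:0→1
  Δ2: s4:1→0, s5:0→1
  Δ3: s1:1→0, s2:0→1
  Δ4: s3:1→0
  (4Δ to stable)
t=17 Δ0: s3=0 s1=0 s2=1 clk=1 s4=0 s5=1
  Δ1: clk:1→0
  (1Δ to stable)
t=18 Δ0: s3=0 s1=0 s2=1 clk=0 s4=0 s5=1
  Δ1: clk:0→1
  Δ2: s4:0→1, s5:1→0
  Δ3: s1:0→1, s2:1→0
  Δ4: s3:0→1
  (4Δ to stable)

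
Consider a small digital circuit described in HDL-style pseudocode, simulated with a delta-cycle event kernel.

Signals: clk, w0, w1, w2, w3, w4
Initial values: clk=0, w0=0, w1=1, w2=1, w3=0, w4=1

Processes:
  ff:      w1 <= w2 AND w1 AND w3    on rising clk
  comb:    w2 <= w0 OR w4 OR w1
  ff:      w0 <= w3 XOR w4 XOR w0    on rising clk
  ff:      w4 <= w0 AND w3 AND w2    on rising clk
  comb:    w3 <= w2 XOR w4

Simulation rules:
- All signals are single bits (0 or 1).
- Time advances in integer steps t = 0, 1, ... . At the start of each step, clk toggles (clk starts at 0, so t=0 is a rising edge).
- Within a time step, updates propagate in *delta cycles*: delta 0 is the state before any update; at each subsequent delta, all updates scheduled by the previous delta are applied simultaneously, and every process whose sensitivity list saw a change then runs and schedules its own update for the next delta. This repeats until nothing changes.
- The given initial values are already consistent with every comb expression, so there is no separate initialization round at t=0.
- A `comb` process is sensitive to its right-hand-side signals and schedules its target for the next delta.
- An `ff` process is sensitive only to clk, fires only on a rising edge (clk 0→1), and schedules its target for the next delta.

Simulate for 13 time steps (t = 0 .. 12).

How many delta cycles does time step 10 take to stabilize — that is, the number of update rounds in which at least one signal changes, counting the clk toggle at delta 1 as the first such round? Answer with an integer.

t0.Δ0 w1=1 clk=0 w3=0 w0=0 w2=1 w4=1
t0.Δ1 w1=1 clk=1 w3=0 w0=0 w2=1 w4=1
t0.Δ2 w1=0 clk=1 w3=0 w0=1 w2=1 w4=0
t0.Δ3 w1=0 clk=1 w3=1 w0=1 w2=1 w4=0
t1.Δ0 w1=0 clk=1 w3=1 w0=1 w2=1 w4=0
t1.Δ1 w1=0 clk=0 w3=1 w0=1 w2=1 w4=0
t2.Δ0 w1=0 clk=0 w3=1 w0=1 w2=1 w4=0
t2.Δ1 w1=0 clk=1 w3=1 w0=1 w2=1 w4=0
t2.Δ2 w1=0 clk=1 w3=1 w0=0 w2=1 w4=1
t2.Δ3 w1=0 clk=1 w3=0 w0=0 w2=1 w4=1
t3.Δ0 w1=0 clk=1 w3=0 w0=0 w2=1 w4=1
t3.Δ1 w1=0 clk=0 w3=0 w0=0 w2=1 w4=1
t4.Δ0 w1=0 clk=0 w3=0 w0=0 w2=1 w4=1
t4.Δ1 w1=0 clk=1 w3=0 w0=0 w2=1 w4=1
t4.Δ2 w1=0 clk=1 w3=0 w0=1 w2=1 w4=0
t4.Δ3 w1=0 clk=1 w3=1 w0=1 w2=1 w4=0
t5.Δ0 w1=0 clk=1 w3=1 w0=1 w2=1 w4=0
t5.Δ1 w1=0 clk=0 w3=1 w0=1 w2=1 w4=0
t6.Δ0 w1=0 clk=0 w3=1 w0=1 w2=1 w4=0
t6.Δ1 w1=0 clk=1 w3=1 w0=1 w2=1 w4=0
t6.Δ2 w1=0 clk=1 w3=1 w0=0 w2=1 w4=1
t6.Δ3 w1=0 clk=1 w3=0 w0=0 w2=1 w4=1
t7.Δ0 w1=0 clk=1 w3=0 w0=0 w2=1 w4=1
t7.Δ1 w1=0 clk=0 w3=0 w0=0 w2=1 w4=1
t8.Δ0 w1=0 clk=0 w3=0 w0=0 w2=1 w4=1
t8.Δ1 w1=0 clk=1 w3=0 w0=0 w2=1 w4=1
t8.Δ2 w1=0 clk=1 w3=0 w0=1 w2=1 w4=0
t8.Δ3 w1=0 clk=1 w3=1 w0=1 w2=1 w4=0
t9.Δ0 w1=0 clk=1 w3=1 w0=1 w2=1 w4=0
t9.Δ1 w1=0 clk=0 w3=1 w0=1 w2=1 w4=0
t10.Δ0 w1=0 clk=0 w3=1 w0=1 w2=1 w4=0
t10.Δ1 w1=0 clk=1 w3=1 w0=1 w2=1 w4=0
t10.Δ2 w1=0 clk=1 w3=1 w0=0 w2=1 w4=1
t10.Δ3 w1=0 clk=1 w3=0 w0=0 w2=1 w4=1
t11.Δ0 w1=0 clk=1 w3=0 w0=0 w2=1 w4=1
t11.Δ1 w1=0 clk=0 w3=0 w0=0 w2=1 w4=1
t12.Δ0 w1=0 clk=0 w3=0 w0=0 w2=1 w4=1
t12.Δ1 w1=0 clk=1 w3=0 w0=0 w2=1 w4=1
t12.Δ2 w1=0 clk=1 w3=0 w0=1 w2=1 w4=0
t12.Δ3 w1=0 clk=1 w3=1 w0=1 w2=1 w4=0

3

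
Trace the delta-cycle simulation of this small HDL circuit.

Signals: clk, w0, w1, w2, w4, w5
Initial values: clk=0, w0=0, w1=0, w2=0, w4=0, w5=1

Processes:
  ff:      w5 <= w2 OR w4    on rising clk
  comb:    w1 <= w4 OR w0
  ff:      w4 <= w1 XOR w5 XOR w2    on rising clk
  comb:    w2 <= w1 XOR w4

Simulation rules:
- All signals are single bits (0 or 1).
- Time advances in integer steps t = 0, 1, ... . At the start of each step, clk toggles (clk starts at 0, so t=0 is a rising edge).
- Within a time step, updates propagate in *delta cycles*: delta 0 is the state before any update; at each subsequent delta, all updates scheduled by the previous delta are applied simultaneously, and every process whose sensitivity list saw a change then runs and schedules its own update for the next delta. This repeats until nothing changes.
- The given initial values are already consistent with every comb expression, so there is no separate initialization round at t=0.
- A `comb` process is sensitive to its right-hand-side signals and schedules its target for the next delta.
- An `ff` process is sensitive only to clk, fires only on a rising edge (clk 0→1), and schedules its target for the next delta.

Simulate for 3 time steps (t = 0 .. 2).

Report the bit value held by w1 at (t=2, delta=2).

[bits: clk,w1,w0,w4,w2,w5]
t=0: Δ0=000001 Δ1=100001 Δ2=100100 Δ3=110110 Δ4=110100 | 4Δ
t=1: Δ0=110100 Δ1=010100 | 1Δ
t=2: Δ0=010100 Δ1=110100 Δ2=110101 | 2Δ

1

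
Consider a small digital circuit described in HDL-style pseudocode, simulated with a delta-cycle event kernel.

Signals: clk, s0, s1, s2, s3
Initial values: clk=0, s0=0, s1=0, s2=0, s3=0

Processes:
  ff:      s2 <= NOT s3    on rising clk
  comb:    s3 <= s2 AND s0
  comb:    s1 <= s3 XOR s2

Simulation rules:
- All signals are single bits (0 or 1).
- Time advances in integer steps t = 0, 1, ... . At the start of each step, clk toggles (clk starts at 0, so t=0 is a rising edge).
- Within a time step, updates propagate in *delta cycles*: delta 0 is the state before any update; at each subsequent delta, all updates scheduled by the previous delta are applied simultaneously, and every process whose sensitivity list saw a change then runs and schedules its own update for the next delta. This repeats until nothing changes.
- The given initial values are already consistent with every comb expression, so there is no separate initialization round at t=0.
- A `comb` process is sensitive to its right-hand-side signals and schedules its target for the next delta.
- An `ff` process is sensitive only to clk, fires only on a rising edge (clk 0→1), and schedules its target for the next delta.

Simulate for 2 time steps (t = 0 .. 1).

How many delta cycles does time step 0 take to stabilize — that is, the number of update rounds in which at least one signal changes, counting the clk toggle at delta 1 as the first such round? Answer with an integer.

[bits: s0,clk,s1,s2,s3]
t=0: Δ0=00000 Δ1=01000 Δ2=01010 Δ3=01110 | 3Δ
t=1: Δ0=01110 Δ1=00110 | 1Δ

3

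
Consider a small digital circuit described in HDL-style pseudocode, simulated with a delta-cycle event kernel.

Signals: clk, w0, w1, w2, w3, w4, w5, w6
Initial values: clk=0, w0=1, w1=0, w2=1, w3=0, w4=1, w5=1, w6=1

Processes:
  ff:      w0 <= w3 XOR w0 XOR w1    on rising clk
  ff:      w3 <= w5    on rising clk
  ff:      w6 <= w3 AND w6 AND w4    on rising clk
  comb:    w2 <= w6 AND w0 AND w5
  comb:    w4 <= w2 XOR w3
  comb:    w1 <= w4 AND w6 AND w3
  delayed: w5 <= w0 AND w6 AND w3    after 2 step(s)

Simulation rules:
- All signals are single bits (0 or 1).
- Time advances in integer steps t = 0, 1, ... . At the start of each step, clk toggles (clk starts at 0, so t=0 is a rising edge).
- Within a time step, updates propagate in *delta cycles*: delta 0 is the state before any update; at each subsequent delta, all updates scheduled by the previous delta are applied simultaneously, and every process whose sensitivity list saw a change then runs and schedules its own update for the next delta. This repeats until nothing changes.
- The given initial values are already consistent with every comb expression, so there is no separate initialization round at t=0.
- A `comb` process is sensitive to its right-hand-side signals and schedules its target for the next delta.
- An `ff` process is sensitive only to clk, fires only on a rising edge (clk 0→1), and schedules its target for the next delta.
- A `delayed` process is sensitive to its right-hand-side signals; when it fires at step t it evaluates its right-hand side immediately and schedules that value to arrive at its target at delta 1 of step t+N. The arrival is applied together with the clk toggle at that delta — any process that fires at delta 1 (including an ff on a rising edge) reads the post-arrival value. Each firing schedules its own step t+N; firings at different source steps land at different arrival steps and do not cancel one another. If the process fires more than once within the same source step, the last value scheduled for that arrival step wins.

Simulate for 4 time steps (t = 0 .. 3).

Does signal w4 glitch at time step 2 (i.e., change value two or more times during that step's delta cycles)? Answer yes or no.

no

t0.Δ0 w0=1 w2=1 w5=1 w1=0 w6=1 w4=1 clk=0 w3=0
t0.Δ1 w0=1 w2=1 w5=1 w1=0 w6=1 w4=1 clk=1 w3=0
t0.Δ2 w0=1 w2=1 w5=1 w1=0 w6=0 w4=1 clk=1 w3=1
t0.Δ3 w0=1 w2=0 w5=1 w1=0 w6=0 w4=0 clk=1 w3=1
t0.Δ4 w0=1 w2=0 w5=1 w1=0 w6=0 w4=1 clk=1 w3=1
t1.Δ0 w0=1 w2=0 w5=1 w1=0 w6=0 w4=1 clk=1 w3=1
t1.Δ1 w0=1 w2=0 w5=1 w1=0 w6=0 w4=1 clk=0 w3=1
t2.Δ0 w0=1 w2=0 w5=1 w1=0 w6=0 w4=1 clk=0 w3=1
t2.Δ1 w0=1 w2=0 w5=0 w1=0 w6=0 w4=1 clk=1 w3=1
t2.Δ2 w0=0 w2=0 w5=0 w1=0 w6=0 w4=1 clk=1 w3=0
t2.Δ3 w0=0 w2=0 w5=0 w1=0 w6=0 w4=0 clk=1 w3=0
t3.Δ0 w0=0 w2=0 w5=0 w1=0 w6=0 w4=0 clk=1 w3=0
t3.Δ1 w0=0 w2=0 w5=0 w1=0 w6=0 w4=0 clk=0 w3=0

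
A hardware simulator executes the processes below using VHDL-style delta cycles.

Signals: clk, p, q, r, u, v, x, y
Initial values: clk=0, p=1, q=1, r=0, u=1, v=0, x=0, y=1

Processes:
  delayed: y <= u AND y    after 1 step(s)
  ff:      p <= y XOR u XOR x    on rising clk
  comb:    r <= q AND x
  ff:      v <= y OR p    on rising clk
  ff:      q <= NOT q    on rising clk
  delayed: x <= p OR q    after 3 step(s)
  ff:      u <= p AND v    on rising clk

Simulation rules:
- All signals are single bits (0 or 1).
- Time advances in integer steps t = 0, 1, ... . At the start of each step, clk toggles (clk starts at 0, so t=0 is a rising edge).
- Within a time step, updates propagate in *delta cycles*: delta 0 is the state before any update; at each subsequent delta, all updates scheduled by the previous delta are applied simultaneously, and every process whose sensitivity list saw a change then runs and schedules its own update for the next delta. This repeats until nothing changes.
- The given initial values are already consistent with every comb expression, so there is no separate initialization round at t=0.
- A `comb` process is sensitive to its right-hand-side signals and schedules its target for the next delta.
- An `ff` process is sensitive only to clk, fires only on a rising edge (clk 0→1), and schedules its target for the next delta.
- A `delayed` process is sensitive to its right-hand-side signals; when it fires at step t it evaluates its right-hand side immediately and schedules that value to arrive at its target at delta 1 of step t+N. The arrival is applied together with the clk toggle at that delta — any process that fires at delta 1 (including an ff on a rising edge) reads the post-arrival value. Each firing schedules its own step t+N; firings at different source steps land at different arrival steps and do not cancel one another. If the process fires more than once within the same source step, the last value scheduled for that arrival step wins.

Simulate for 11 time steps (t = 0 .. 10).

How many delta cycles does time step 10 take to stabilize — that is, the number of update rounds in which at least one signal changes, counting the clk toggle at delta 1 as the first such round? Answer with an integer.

t=0 Δ0: u=1 p=1 r=0 y=1 x=0 v=0 clk=0 q=1
  Δ1: clk:0→1
  Δ2: u:1→0, p:1→0, v:0→1, q:1→0
  (2Δ to stable)
t=1 Δ0: u=0 p=0 r=0 y=1 x=0 v=1 clk=1 q=0
  Δ1: y:1→0, clk:1→0
  (1Δ to stable)
t=2 Δ0: u=0 p=0 r=0 y=0 x=0 v=1 clk=0 q=0
  Δ1: clk:0→1
  Δ2: v:1→0, q:0→1
  (2Δ to stable)
t=3 Δ0: u=0 p=0 r=0 y=0 x=0 v=0 clk=1 q=1
  Δ1: clk:1→0
  (1Δ to stable)
t=4 Δ0: u=0 p=0 r=0 y=0 x=0 v=0 clk=0 q=1
  Δ1: clk:0→1
  Δ2: q:1→0
  (2Δ to stable)
t=5 Δ0: u=0 p=0 r=0 y=0 x=0 v=0 clk=1 q=0
  Δ1: x:0→1, clk:1→0
  (1Δ to stable)
t=6 Δ0: u=0 p=0 r=0 y=0 x=1 v=0 clk=0 q=0
  Δ1: clk:0→1
  Δ2: p:0→1, q:0→1
  Δ3: r:0→1
  (3Δ to stable)
t=7 Δ0: u=0 p=1 r=1 y=0 x=1 v=0 clk=1 q=1
  Δ1: x:1→0, clk:1→0
  Δ2: r:1→0
  (2Δ to stable)
t=8 Δ0: u=0 p=1 r=0 y=0 x=0 v=0 clk=0 q=1
  Δ1: clk:0→1
  Δ2: p:1→0, v:0→1, q:1→0
  (2Δ to stable)
t=9 Δ0: u=0 p=0 r=0 y=0 x=0 v=1 clk=1 q=0
  Δ1: x:0→1, clk:1→0
  (1Δ to stable)
t=10 Δ0: u=0 p=0 r=0 y=0 x=1 v=1 clk=0 q=0
  Δ1: clk:0→1
  Δ2: p:0→1, v:1→0, q:0→1
  Δ3: r:0→1
  (3Δ to stable)

3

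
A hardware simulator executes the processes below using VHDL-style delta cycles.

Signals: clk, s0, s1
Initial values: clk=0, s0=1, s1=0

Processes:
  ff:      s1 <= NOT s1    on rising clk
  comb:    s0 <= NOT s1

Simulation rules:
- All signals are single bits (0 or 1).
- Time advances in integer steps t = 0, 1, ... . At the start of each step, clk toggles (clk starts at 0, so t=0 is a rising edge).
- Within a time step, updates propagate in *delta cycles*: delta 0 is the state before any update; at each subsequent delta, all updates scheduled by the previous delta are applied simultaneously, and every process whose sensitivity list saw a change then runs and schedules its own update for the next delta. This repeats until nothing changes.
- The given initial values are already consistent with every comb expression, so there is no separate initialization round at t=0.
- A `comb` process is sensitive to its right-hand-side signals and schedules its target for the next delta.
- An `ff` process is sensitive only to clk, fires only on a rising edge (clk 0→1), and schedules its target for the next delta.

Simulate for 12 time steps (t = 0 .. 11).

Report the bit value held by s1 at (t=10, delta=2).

0

[bits: clk,s1,s0]
t=0: Δ0=001 Δ1=101 Δ2=111 Δ3=110 | 3Δ
t=1: Δ0=110 Δ1=010 | 1Δ
t=2: Δ0=010 Δ1=110 Δ2=100 Δ3=101 | 3Δ
t=3: Δ0=101 Δ1=001 | 1Δ
t=4: Δ0=001 Δ1=101 Δ2=111 Δ3=110 | 3Δ
t=5: Δ0=110 Δ1=010 | 1Δ
t=6: Δ0=010 Δ1=110 Δ2=100 Δ3=101 | 3Δ
t=7: Δ0=101 Δ1=001 | 1Δ
t=8: Δ0=001 Δ1=101 Δ2=111 Δ3=110 | 3Δ
t=9: Δ0=110 Δ1=010 | 1Δ
t=10: Δ0=010 Δ1=110 Δ2=100 Δ3=101 | 3Δ
t=11: Δ0=101 Δ1=001 | 1Δ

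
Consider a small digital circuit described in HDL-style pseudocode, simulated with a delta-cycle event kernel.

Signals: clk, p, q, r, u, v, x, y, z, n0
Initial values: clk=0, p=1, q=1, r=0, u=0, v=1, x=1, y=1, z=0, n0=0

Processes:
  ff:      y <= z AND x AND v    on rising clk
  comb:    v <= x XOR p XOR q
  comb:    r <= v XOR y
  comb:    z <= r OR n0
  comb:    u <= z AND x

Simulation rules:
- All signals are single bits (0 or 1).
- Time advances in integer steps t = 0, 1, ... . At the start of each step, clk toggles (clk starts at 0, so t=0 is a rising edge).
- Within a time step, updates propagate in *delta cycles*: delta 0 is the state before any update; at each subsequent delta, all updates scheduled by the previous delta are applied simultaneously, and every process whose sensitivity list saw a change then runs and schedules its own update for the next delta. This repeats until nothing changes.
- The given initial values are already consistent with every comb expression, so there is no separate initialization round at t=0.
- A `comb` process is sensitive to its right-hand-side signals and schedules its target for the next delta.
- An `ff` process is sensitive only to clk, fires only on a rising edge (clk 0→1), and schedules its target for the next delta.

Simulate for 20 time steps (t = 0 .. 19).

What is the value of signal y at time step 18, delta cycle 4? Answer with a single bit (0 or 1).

1

t=0 Δ0: v=1 y=1 clk=0 z=0 q=1 p=1 n0=0 r=0 u=0 x=1
  Δ1: clk:0→1
  Δ2: y:1→0
  Δ3: r:0→1
  Δ4: z:0→1
  Δ5: u:0→1
  (5Δ to stable)
t=1 Δ0: v=1 y=0 clk=1 z=1 q=1 p=1 n0=0 r=1 u=1 x=1
  Δ1: clk:1→0
  (1Δ to stable)
t=2 Δ0: v=1 y=0 clk=0 z=1 q=1 p=1 n0=0 r=1 u=1 x=1
  Δ1: clk:0→1
  Δ2: y:0→1
  Δ3: r:1→0
  Δ4: z:1→0
  Δ5: u:1→0
  (5Δ to stable)
t=3 Δ0: v=1 y=1 clk=1 z=0 q=1 p=1 n0=0 r=0 u=0 x=1
  Δ1: clk:1→0
  (1Δ to stable)
t=4 Δ0: v=1 y=1 clk=0 z=0 q=1 p=1 n0=0 r=0 u=0 x=1
  Δ1: clk:0→1
  Δ2: y:1→0
  Δ3: r:0→1
  Δ4: z:0→1
  Δ5: u:0→1
  (5Δ to stable)
t=5 Δ0: v=1 y=0 clk=1 z=1 q=1 p=1 n0=0 r=1 u=1 x=1
  Δ1: clk:1→0
  (1Δ to stable)
t=6 Δ0: v=1 y=0 clk=0 z=1 q=1 p=1 n0=0 r=1 u=1 x=1
  Δ1: clk:0→1
  Δ2: y:0→1
  Δ3: r:1→0
  Δ4: z:1→0
  Δ5: u:1→0
  (5Δ to stable)
t=7 Δ0: v=1 y=1 clk=1 z=0 q=1 p=1 n0=0 r=0 u=0 x=1
  Δ1: clk:1→0
  (1Δ to stable)
t=8 Δ0: v=1 y=1 clk=0 z=0 q=1 p=1 n0=0 r=0 u=0 x=1
  Δ1: clk:0→1
  Δ2: y:1→0
  Δ3: r:0→1
  Δ4: z:0→1
  Δ5: u:0→1
  (5Δ to stable)
t=9 Δ0: v=1 y=0 clk=1 z=1 q=1 p=1 n0=0 r=1 u=1 x=1
  Δ1: clk:1→0
  (1Δ to stable)
t=10 Δ0: v=1 y=0 clk=0 z=1 q=1 p=1 n0=0 r=1 u=1 x=1
  Δ1: clk:0→1
  Δ2: y:0→1
  Δ3: r:1→0
  Δ4: z:1→0
  Δ5: u:1→0
  (5Δ to stable)
t=11 Δ0: v=1 y=1 clk=1 z=0 q=1 p=1 n0=0 r=0 u=0 x=1
  Δ1: clk:1→0
  (1Δ to stable)
t=12 Δ0: v=1 y=1 clk=0 z=0 q=1 p=1 n0=0 r=0 u=0 x=1
  Δ1: clk:0→1
  Δ2: y:1→0
  Δ3: r:0→1
  Δ4: z:0→1
  Δ5: u:0→1
  (5Δ to stable)
t=13 Δ0: v=1 y=0 clk=1 z=1 q=1 p=1 n0=0 r=1 u=1 x=1
  Δ1: clk:1→0
  (1Δ to stable)
t=14 Δ0: v=1 y=0 clk=0 z=1 q=1 p=1 n0=0 r=1 u=1 x=1
  Δ1: clk:0→1
  Δ2: y:0→1
  Δ3: r:1→0
  Δ4: z:1→0
  Δ5: u:1→0
  (5Δ to stable)
t=15 Δ0: v=1 y=1 clk=1 z=0 q=1 p=1 n0=0 r=0 u=0 x=1
  Δ1: clk:1→0
  (1Δ to stable)
t=16 Δ0: v=1 y=1 clk=0 z=0 q=1 p=1 n0=0 r=0 u=0 x=1
  Δ1: clk:0→1
  Δ2: y:1→0
  Δ3: r:0→1
  Δ4: z:0→1
  Δ5: u:0→1
  (5Δ to stable)
t=17 Δ0: v=1 y=0 clk=1 z=1 q=1 p=1 n0=0 r=1 u=1 x=1
  Δ1: clk:1→0
  (1Δ to stable)
t=18 Δ0: v=1 y=0 clk=0 z=1 q=1 p=1 n0=0 r=1 u=1 x=1
  Δ1: clk:0→1
  Δ2: y:0→1
  Δ3: r:1→0
  Δ4: z:1→0
  Δ5: u:1→0
  (5Δ to stable)
t=19 Δ0: v=1 y=1 clk=1 z=0 q=1 p=1 n0=0 r=0 u=0 x=1
  Δ1: clk:1→0
  (1Δ to stable)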